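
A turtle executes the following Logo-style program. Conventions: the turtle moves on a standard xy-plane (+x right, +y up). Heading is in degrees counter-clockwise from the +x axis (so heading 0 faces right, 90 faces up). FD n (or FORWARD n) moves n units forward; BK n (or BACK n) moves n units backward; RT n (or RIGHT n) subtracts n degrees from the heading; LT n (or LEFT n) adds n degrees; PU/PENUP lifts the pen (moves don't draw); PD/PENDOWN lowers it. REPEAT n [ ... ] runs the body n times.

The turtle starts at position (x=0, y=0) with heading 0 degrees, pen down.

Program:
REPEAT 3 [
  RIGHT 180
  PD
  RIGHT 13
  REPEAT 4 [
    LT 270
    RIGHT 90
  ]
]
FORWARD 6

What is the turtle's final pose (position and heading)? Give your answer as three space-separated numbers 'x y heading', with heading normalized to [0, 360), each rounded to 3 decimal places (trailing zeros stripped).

Answer: -4.663 3.776 141

Derivation:
Executing turtle program step by step:
Start: pos=(0,0), heading=0, pen down
REPEAT 3 [
  -- iteration 1/3 --
  RT 180: heading 0 -> 180
  PD: pen down
  RT 13: heading 180 -> 167
  REPEAT 4 [
    -- iteration 1/4 --
    LT 270: heading 167 -> 77
    RT 90: heading 77 -> 347
    -- iteration 2/4 --
    LT 270: heading 347 -> 257
    RT 90: heading 257 -> 167
    -- iteration 3/4 --
    LT 270: heading 167 -> 77
    RT 90: heading 77 -> 347
    -- iteration 4/4 --
    LT 270: heading 347 -> 257
    RT 90: heading 257 -> 167
  ]
  -- iteration 2/3 --
  RT 180: heading 167 -> 347
  PD: pen down
  RT 13: heading 347 -> 334
  REPEAT 4 [
    -- iteration 1/4 --
    LT 270: heading 334 -> 244
    RT 90: heading 244 -> 154
    -- iteration 2/4 --
    LT 270: heading 154 -> 64
    RT 90: heading 64 -> 334
    -- iteration 3/4 --
    LT 270: heading 334 -> 244
    RT 90: heading 244 -> 154
    -- iteration 4/4 --
    LT 270: heading 154 -> 64
    RT 90: heading 64 -> 334
  ]
  -- iteration 3/3 --
  RT 180: heading 334 -> 154
  PD: pen down
  RT 13: heading 154 -> 141
  REPEAT 4 [
    -- iteration 1/4 --
    LT 270: heading 141 -> 51
    RT 90: heading 51 -> 321
    -- iteration 2/4 --
    LT 270: heading 321 -> 231
    RT 90: heading 231 -> 141
    -- iteration 3/4 --
    LT 270: heading 141 -> 51
    RT 90: heading 51 -> 321
    -- iteration 4/4 --
    LT 270: heading 321 -> 231
    RT 90: heading 231 -> 141
  ]
]
FD 6: (0,0) -> (-4.663,3.776) [heading=141, draw]
Final: pos=(-4.663,3.776), heading=141, 1 segment(s) drawn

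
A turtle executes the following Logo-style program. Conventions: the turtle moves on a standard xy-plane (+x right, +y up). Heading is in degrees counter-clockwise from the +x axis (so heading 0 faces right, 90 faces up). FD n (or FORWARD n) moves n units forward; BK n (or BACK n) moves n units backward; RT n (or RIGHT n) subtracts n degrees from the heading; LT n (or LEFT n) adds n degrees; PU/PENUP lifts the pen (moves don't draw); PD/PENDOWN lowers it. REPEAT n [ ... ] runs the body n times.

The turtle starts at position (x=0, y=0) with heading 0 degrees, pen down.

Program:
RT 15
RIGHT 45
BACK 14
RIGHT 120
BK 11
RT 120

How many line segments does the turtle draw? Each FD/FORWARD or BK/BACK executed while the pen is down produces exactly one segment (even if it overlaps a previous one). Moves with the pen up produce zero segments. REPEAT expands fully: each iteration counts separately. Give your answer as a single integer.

Executing turtle program step by step:
Start: pos=(0,0), heading=0, pen down
RT 15: heading 0 -> 345
RT 45: heading 345 -> 300
BK 14: (0,0) -> (-7,12.124) [heading=300, draw]
RT 120: heading 300 -> 180
BK 11: (-7,12.124) -> (4,12.124) [heading=180, draw]
RT 120: heading 180 -> 60
Final: pos=(4,12.124), heading=60, 2 segment(s) drawn
Segments drawn: 2

Answer: 2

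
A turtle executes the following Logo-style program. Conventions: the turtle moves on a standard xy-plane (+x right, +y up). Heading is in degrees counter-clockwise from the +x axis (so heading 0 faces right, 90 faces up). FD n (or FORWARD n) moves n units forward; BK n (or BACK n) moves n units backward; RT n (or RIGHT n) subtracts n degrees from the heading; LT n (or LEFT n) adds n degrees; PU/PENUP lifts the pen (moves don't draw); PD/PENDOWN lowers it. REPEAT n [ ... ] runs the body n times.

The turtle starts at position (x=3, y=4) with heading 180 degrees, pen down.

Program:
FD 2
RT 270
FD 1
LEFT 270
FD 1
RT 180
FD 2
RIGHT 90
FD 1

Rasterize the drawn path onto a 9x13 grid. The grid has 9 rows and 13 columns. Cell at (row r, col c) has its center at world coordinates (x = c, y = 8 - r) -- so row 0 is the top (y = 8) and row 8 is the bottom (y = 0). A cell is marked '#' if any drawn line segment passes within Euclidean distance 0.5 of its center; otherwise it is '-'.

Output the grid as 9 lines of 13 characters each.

Answer: -------------
-------------
-------------
-------------
-###---------
###----------
--#----------
-------------
-------------

Derivation:
Segment 0: (3,4) -> (1,4)
Segment 1: (1,4) -> (1,3)
Segment 2: (1,3) -> (0,3)
Segment 3: (0,3) -> (2,3)
Segment 4: (2,3) -> (2,2)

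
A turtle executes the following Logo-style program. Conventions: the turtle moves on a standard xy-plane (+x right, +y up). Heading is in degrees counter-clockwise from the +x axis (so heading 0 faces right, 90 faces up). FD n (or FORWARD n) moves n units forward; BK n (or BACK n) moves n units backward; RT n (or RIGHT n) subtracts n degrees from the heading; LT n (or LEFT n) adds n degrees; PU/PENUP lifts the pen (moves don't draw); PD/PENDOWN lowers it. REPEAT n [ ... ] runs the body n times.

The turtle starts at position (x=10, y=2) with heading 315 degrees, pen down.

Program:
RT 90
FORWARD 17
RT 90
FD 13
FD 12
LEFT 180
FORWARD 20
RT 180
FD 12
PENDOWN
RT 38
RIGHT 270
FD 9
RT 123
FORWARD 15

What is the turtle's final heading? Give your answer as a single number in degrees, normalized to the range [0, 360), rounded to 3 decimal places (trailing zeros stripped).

Executing turtle program step by step:
Start: pos=(10,2), heading=315, pen down
RT 90: heading 315 -> 225
FD 17: (10,2) -> (-2.021,-10.021) [heading=225, draw]
RT 90: heading 225 -> 135
FD 13: (-2.021,-10.021) -> (-11.213,-0.828) [heading=135, draw]
FD 12: (-11.213,-0.828) -> (-19.698,7.657) [heading=135, draw]
LT 180: heading 135 -> 315
FD 20: (-19.698,7.657) -> (-5.556,-6.485) [heading=315, draw]
RT 180: heading 315 -> 135
FD 12: (-5.556,-6.485) -> (-14.042,2) [heading=135, draw]
PD: pen down
RT 38: heading 135 -> 97
RT 270: heading 97 -> 187
FD 9: (-14.042,2) -> (-22.975,0.903) [heading=187, draw]
RT 123: heading 187 -> 64
FD 15: (-22.975,0.903) -> (-16.399,14.385) [heading=64, draw]
Final: pos=(-16.399,14.385), heading=64, 7 segment(s) drawn

Answer: 64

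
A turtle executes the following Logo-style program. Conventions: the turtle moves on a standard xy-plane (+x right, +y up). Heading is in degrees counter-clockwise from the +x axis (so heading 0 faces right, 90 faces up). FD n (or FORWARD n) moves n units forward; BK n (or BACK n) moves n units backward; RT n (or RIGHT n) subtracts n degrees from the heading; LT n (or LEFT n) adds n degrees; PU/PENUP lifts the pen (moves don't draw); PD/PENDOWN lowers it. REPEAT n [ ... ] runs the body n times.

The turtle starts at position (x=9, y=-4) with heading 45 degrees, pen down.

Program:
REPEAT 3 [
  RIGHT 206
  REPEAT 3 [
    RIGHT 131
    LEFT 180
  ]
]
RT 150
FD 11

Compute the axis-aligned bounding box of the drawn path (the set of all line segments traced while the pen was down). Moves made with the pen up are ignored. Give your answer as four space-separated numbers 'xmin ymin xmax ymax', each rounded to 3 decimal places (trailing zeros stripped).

Executing turtle program step by step:
Start: pos=(9,-4), heading=45, pen down
REPEAT 3 [
  -- iteration 1/3 --
  RT 206: heading 45 -> 199
  REPEAT 3 [
    -- iteration 1/3 --
    RT 131: heading 199 -> 68
    LT 180: heading 68 -> 248
    -- iteration 2/3 --
    RT 131: heading 248 -> 117
    LT 180: heading 117 -> 297
    -- iteration 3/3 --
    RT 131: heading 297 -> 166
    LT 180: heading 166 -> 346
  ]
  -- iteration 2/3 --
  RT 206: heading 346 -> 140
  REPEAT 3 [
    -- iteration 1/3 --
    RT 131: heading 140 -> 9
    LT 180: heading 9 -> 189
    -- iteration 2/3 --
    RT 131: heading 189 -> 58
    LT 180: heading 58 -> 238
    -- iteration 3/3 --
    RT 131: heading 238 -> 107
    LT 180: heading 107 -> 287
  ]
  -- iteration 3/3 --
  RT 206: heading 287 -> 81
  REPEAT 3 [
    -- iteration 1/3 --
    RT 131: heading 81 -> 310
    LT 180: heading 310 -> 130
    -- iteration 2/3 --
    RT 131: heading 130 -> 359
    LT 180: heading 359 -> 179
    -- iteration 3/3 --
    RT 131: heading 179 -> 48
    LT 180: heading 48 -> 228
  ]
]
RT 150: heading 228 -> 78
FD 11: (9,-4) -> (11.287,6.76) [heading=78, draw]
Final: pos=(11.287,6.76), heading=78, 1 segment(s) drawn

Segment endpoints: x in {9, 11.287}, y in {-4, 6.76}
xmin=9, ymin=-4, xmax=11.287, ymax=6.76

Answer: 9 -4 11.287 6.76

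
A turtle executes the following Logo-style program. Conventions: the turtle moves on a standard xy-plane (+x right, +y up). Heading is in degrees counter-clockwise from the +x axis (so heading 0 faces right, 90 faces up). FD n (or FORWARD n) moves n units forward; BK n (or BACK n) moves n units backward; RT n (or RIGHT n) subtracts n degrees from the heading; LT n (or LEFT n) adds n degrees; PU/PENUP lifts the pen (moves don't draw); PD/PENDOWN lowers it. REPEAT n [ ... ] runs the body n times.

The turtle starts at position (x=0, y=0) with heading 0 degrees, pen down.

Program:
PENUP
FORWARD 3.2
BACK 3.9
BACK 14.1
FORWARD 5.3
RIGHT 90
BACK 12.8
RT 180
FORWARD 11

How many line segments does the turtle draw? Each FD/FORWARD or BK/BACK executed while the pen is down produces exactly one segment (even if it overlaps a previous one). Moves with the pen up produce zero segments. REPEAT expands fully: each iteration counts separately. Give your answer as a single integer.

Executing turtle program step by step:
Start: pos=(0,0), heading=0, pen down
PU: pen up
FD 3.2: (0,0) -> (3.2,0) [heading=0, move]
BK 3.9: (3.2,0) -> (-0.7,0) [heading=0, move]
BK 14.1: (-0.7,0) -> (-14.8,0) [heading=0, move]
FD 5.3: (-14.8,0) -> (-9.5,0) [heading=0, move]
RT 90: heading 0 -> 270
BK 12.8: (-9.5,0) -> (-9.5,12.8) [heading=270, move]
RT 180: heading 270 -> 90
FD 11: (-9.5,12.8) -> (-9.5,23.8) [heading=90, move]
Final: pos=(-9.5,23.8), heading=90, 0 segment(s) drawn
Segments drawn: 0

Answer: 0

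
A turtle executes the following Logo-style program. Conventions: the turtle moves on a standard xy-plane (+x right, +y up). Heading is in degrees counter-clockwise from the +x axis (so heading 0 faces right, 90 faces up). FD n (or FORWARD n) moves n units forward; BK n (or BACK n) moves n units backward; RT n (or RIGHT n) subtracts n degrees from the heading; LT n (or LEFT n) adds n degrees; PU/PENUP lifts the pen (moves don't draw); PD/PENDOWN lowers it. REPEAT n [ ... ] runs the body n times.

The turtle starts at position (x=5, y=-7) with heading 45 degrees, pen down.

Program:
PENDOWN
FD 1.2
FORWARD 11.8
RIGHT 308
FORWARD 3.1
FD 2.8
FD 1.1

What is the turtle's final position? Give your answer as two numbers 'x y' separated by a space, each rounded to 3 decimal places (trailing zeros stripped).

Executing turtle program step by step:
Start: pos=(5,-7), heading=45, pen down
PD: pen down
FD 1.2: (5,-7) -> (5.849,-6.151) [heading=45, draw]
FD 11.8: (5.849,-6.151) -> (14.192,2.192) [heading=45, draw]
RT 308: heading 45 -> 97
FD 3.1: (14.192,2.192) -> (13.815,5.269) [heading=97, draw]
FD 2.8: (13.815,5.269) -> (13.473,8.048) [heading=97, draw]
FD 1.1: (13.473,8.048) -> (13.339,9.14) [heading=97, draw]
Final: pos=(13.339,9.14), heading=97, 5 segment(s) drawn

Answer: 13.339 9.14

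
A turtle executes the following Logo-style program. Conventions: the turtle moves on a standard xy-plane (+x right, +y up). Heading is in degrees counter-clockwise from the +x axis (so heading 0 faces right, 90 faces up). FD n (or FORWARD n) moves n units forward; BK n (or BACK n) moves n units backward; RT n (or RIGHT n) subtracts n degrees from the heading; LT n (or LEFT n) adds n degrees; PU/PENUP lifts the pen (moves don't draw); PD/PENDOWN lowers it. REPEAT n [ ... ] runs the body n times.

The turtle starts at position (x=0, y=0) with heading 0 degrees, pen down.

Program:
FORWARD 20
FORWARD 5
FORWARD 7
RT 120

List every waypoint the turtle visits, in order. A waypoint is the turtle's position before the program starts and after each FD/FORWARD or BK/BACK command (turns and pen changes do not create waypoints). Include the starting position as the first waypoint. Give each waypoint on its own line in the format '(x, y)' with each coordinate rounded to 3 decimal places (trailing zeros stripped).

Executing turtle program step by step:
Start: pos=(0,0), heading=0, pen down
FD 20: (0,0) -> (20,0) [heading=0, draw]
FD 5: (20,0) -> (25,0) [heading=0, draw]
FD 7: (25,0) -> (32,0) [heading=0, draw]
RT 120: heading 0 -> 240
Final: pos=(32,0), heading=240, 3 segment(s) drawn
Waypoints (4 total):
(0, 0)
(20, 0)
(25, 0)
(32, 0)

Answer: (0, 0)
(20, 0)
(25, 0)
(32, 0)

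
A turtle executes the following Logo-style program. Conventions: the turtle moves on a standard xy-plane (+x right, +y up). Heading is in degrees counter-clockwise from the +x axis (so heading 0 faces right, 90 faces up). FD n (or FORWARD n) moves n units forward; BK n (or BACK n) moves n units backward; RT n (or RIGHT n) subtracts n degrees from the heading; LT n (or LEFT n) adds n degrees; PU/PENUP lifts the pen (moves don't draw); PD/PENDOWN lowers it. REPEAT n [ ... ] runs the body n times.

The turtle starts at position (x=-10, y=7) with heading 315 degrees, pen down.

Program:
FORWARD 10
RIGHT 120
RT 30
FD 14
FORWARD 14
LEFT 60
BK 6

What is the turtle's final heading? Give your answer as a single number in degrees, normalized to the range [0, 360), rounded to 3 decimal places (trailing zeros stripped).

Executing turtle program step by step:
Start: pos=(-10,7), heading=315, pen down
FD 10: (-10,7) -> (-2.929,-0.071) [heading=315, draw]
RT 120: heading 315 -> 195
RT 30: heading 195 -> 165
FD 14: (-2.929,-0.071) -> (-16.452,3.552) [heading=165, draw]
FD 14: (-16.452,3.552) -> (-29.975,7.176) [heading=165, draw]
LT 60: heading 165 -> 225
BK 6: (-29.975,7.176) -> (-25.732,11.419) [heading=225, draw]
Final: pos=(-25.732,11.419), heading=225, 4 segment(s) drawn

Answer: 225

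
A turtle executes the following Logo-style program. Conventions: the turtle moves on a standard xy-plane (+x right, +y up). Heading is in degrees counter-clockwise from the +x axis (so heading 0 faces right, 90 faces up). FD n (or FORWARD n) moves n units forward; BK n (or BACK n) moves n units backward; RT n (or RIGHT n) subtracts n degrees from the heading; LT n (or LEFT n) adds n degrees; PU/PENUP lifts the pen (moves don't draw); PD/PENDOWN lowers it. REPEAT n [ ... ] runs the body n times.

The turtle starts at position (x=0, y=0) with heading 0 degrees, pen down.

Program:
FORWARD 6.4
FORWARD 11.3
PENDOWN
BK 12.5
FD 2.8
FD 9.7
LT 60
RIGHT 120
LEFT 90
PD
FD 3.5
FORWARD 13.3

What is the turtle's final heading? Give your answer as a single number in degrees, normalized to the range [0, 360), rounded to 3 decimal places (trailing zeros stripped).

Executing turtle program step by step:
Start: pos=(0,0), heading=0, pen down
FD 6.4: (0,0) -> (6.4,0) [heading=0, draw]
FD 11.3: (6.4,0) -> (17.7,0) [heading=0, draw]
PD: pen down
BK 12.5: (17.7,0) -> (5.2,0) [heading=0, draw]
FD 2.8: (5.2,0) -> (8,0) [heading=0, draw]
FD 9.7: (8,0) -> (17.7,0) [heading=0, draw]
LT 60: heading 0 -> 60
RT 120: heading 60 -> 300
LT 90: heading 300 -> 30
PD: pen down
FD 3.5: (17.7,0) -> (20.731,1.75) [heading=30, draw]
FD 13.3: (20.731,1.75) -> (32.249,8.4) [heading=30, draw]
Final: pos=(32.249,8.4), heading=30, 7 segment(s) drawn

Answer: 30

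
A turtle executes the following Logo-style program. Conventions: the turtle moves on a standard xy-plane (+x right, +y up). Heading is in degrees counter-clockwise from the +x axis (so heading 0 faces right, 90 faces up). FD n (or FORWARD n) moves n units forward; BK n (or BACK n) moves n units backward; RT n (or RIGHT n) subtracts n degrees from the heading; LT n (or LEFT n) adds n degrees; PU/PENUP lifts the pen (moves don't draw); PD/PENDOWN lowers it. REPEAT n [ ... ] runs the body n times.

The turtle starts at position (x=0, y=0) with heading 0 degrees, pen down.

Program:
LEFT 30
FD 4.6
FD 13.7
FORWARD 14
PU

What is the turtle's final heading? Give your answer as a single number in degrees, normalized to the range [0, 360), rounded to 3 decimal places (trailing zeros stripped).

Answer: 30

Derivation:
Executing turtle program step by step:
Start: pos=(0,0), heading=0, pen down
LT 30: heading 0 -> 30
FD 4.6: (0,0) -> (3.984,2.3) [heading=30, draw]
FD 13.7: (3.984,2.3) -> (15.848,9.15) [heading=30, draw]
FD 14: (15.848,9.15) -> (27.973,16.15) [heading=30, draw]
PU: pen up
Final: pos=(27.973,16.15), heading=30, 3 segment(s) drawn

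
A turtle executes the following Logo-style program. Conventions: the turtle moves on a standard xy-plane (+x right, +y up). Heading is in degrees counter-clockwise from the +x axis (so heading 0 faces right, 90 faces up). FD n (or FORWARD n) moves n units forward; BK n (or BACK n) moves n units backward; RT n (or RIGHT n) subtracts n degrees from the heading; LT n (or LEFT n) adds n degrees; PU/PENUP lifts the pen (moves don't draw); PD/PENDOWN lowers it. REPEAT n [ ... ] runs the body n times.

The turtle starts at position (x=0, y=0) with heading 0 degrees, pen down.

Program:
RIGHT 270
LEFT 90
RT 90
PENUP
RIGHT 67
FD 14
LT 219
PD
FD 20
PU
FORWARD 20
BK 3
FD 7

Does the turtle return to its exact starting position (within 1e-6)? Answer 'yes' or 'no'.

Executing turtle program step by step:
Start: pos=(0,0), heading=0, pen down
RT 270: heading 0 -> 90
LT 90: heading 90 -> 180
RT 90: heading 180 -> 90
PU: pen up
RT 67: heading 90 -> 23
FD 14: (0,0) -> (12.887,5.47) [heading=23, move]
LT 219: heading 23 -> 242
PD: pen down
FD 20: (12.887,5.47) -> (3.498,-12.189) [heading=242, draw]
PU: pen up
FD 20: (3.498,-12.189) -> (-5.892,-29.848) [heading=242, move]
BK 3: (-5.892,-29.848) -> (-4.483,-27.199) [heading=242, move]
FD 7: (-4.483,-27.199) -> (-7.77,-33.379) [heading=242, move]
Final: pos=(-7.77,-33.379), heading=242, 1 segment(s) drawn

Start position: (0, 0)
Final position: (-7.77, -33.379)
Distance = 34.272; >= 1e-6 -> NOT closed

Answer: no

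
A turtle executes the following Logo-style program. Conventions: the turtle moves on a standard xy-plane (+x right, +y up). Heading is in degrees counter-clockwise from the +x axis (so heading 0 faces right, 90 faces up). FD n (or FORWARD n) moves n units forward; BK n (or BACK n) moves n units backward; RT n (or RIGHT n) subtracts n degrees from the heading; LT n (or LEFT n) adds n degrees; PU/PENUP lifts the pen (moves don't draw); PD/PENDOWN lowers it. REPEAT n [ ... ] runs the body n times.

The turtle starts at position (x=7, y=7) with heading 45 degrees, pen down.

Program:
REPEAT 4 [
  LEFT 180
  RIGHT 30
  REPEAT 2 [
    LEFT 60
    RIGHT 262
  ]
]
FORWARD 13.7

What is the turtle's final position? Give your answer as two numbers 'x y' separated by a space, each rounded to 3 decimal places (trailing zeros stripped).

Answer: 2.54 19.954

Derivation:
Executing turtle program step by step:
Start: pos=(7,7), heading=45, pen down
REPEAT 4 [
  -- iteration 1/4 --
  LT 180: heading 45 -> 225
  RT 30: heading 225 -> 195
  REPEAT 2 [
    -- iteration 1/2 --
    LT 60: heading 195 -> 255
    RT 262: heading 255 -> 353
    -- iteration 2/2 --
    LT 60: heading 353 -> 53
    RT 262: heading 53 -> 151
  ]
  -- iteration 2/4 --
  LT 180: heading 151 -> 331
  RT 30: heading 331 -> 301
  REPEAT 2 [
    -- iteration 1/2 --
    LT 60: heading 301 -> 1
    RT 262: heading 1 -> 99
    -- iteration 2/2 --
    LT 60: heading 99 -> 159
    RT 262: heading 159 -> 257
  ]
  -- iteration 3/4 --
  LT 180: heading 257 -> 77
  RT 30: heading 77 -> 47
  REPEAT 2 [
    -- iteration 1/2 --
    LT 60: heading 47 -> 107
    RT 262: heading 107 -> 205
    -- iteration 2/2 --
    LT 60: heading 205 -> 265
    RT 262: heading 265 -> 3
  ]
  -- iteration 4/4 --
  LT 180: heading 3 -> 183
  RT 30: heading 183 -> 153
  REPEAT 2 [
    -- iteration 1/2 --
    LT 60: heading 153 -> 213
    RT 262: heading 213 -> 311
    -- iteration 2/2 --
    LT 60: heading 311 -> 11
    RT 262: heading 11 -> 109
  ]
]
FD 13.7: (7,7) -> (2.54,19.954) [heading=109, draw]
Final: pos=(2.54,19.954), heading=109, 1 segment(s) drawn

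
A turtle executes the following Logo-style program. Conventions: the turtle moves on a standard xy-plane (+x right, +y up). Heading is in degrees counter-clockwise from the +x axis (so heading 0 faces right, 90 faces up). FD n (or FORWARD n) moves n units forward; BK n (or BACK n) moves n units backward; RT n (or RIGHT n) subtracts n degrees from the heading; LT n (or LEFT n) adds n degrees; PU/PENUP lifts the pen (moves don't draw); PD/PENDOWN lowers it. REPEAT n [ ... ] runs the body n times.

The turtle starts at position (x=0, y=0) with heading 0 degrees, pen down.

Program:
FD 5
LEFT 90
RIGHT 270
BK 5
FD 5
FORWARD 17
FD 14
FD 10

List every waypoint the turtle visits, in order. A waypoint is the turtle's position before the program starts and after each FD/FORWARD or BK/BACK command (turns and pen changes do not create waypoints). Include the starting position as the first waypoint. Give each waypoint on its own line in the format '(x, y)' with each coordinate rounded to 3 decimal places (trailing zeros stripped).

Executing turtle program step by step:
Start: pos=(0,0), heading=0, pen down
FD 5: (0,0) -> (5,0) [heading=0, draw]
LT 90: heading 0 -> 90
RT 270: heading 90 -> 180
BK 5: (5,0) -> (10,0) [heading=180, draw]
FD 5: (10,0) -> (5,0) [heading=180, draw]
FD 17: (5,0) -> (-12,0) [heading=180, draw]
FD 14: (-12,0) -> (-26,0) [heading=180, draw]
FD 10: (-26,0) -> (-36,0) [heading=180, draw]
Final: pos=(-36,0), heading=180, 6 segment(s) drawn
Waypoints (7 total):
(0, 0)
(5, 0)
(10, 0)
(5, 0)
(-12, 0)
(-26, 0)
(-36, 0)

Answer: (0, 0)
(5, 0)
(10, 0)
(5, 0)
(-12, 0)
(-26, 0)
(-36, 0)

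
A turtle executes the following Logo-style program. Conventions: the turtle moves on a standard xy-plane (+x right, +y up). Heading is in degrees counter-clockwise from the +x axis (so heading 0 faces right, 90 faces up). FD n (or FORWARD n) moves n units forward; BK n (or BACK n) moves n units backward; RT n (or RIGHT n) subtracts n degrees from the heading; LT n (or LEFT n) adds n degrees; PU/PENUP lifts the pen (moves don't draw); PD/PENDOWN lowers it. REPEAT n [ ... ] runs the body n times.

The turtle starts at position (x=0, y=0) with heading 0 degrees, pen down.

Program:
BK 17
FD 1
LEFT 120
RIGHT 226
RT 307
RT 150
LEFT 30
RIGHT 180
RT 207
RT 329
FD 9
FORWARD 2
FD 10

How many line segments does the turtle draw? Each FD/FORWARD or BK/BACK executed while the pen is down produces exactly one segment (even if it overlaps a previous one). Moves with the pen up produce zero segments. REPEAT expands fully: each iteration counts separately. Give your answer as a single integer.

Answer: 5

Derivation:
Executing turtle program step by step:
Start: pos=(0,0), heading=0, pen down
BK 17: (0,0) -> (-17,0) [heading=0, draw]
FD 1: (-17,0) -> (-16,0) [heading=0, draw]
LT 120: heading 0 -> 120
RT 226: heading 120 -> 254
RT 307: heading 254 -> 307
RT 150: heading 307 -> 157
LT 30: heading 157 -> 187
RT 180: heading 187 -> 7
RT 207: heading 7 -> 160
RT 329: heading 160 -> 191
FD 9: (-16,0) -> (-24.835,-1.717) [heading=191, draw]
FD 2: (-24.835,-1.717) -> (-26.798,-2.099) [heading=191, draw]
FD 10: (-26.798,-2.099) -> (-36.614,-4.007) [heading=191, draw]
Final: pos=(-36.614,-4.007), heading=191, 5 segment(s) drawn
Segments drawn: 5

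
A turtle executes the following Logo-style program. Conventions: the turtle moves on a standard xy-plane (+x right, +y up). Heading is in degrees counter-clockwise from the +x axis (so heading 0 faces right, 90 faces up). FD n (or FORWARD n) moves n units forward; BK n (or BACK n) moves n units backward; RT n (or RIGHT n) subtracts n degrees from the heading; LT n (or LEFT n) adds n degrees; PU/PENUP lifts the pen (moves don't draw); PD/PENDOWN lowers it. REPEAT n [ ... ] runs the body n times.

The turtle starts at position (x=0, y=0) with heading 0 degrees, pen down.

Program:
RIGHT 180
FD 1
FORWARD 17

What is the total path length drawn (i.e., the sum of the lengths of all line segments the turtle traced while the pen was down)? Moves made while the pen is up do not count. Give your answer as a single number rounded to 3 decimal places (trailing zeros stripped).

Executing turtle program step by step:
Start: pos=(0,0), heading=0, pen down
RT 180: heading 0 -> 180
FD 1: (0,0) -> (-1,0) [heading=180, draw]
FD 17: (-1,0) -> (-18,0) [heading=180, draw]
Final: pos=(-18,0), heading=180, 2 segment(s) drawn

Segment lengths:
  seg 1: (0,0) -> (-1,0), length = 1
  seg 2: (-1,0) -> (-18,0), length = 17
Total = 18

Answer: 18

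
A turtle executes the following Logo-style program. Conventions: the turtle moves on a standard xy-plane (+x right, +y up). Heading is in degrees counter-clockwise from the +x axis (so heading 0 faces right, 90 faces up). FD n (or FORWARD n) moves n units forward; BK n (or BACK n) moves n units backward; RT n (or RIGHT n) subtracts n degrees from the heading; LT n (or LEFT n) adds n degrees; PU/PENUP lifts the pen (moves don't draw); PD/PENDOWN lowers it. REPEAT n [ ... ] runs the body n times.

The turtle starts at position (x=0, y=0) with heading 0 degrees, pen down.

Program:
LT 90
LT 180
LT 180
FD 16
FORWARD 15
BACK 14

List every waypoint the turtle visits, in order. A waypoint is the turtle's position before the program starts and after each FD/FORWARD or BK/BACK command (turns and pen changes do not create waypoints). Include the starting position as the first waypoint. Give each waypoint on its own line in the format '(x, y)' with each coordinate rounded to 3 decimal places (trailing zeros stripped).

Executing turtle program step by step:
Start: pos=(0,0), heading=0, pen down
LT 90: heading 0 -> 90
LT 180: heading 90 -> 270
LT 180: heading 270 -> 90
FD 16: (0,0) -> (0,16) [heading=90, draw]
FD 15: (0,16) -> (0,31) [heading=90, draw]
BK 14: (0,31) -> (0,17) [heading=90, draw]
Final: pos=(0,17), heading=90, 3 segment(s) drawn
Waypoints (4 total):
(0, 0)
(0, 16)
(0, 31)
(0, 17)

Answer: (0, 0)
(0, 16)
(0, 31)
(0, 17)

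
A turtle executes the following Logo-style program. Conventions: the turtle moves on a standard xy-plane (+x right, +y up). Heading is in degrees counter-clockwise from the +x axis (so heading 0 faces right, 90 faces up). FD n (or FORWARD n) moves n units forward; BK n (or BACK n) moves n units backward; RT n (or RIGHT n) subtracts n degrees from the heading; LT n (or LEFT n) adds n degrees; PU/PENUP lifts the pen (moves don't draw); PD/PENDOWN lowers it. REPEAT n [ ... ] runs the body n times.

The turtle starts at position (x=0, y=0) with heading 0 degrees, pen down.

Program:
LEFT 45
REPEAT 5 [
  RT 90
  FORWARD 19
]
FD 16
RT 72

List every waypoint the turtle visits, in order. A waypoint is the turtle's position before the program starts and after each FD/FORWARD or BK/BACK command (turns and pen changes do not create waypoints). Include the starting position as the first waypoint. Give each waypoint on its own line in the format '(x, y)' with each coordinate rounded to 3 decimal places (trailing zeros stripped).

Answer: (0, 0)
(13.435, -13.435)
(0, -26.87)
(-13.435, -13.435)
(0, 0)
(13.435, -13.435)
(24.749, -24.749)

Derivation:
Executing turtle program step by step:
Start: pos=(0,0), heading=0, pen down
LT 45: heading 0 -> 45
REPEAT 5 [
  -- iteration 1/5 --
  RT 90: heading 45 -> 315
  FD 19: (0,0) -> (13.435,-13.435) [heading=315, draw]
  -- iteration 2/5 --
  RT 90: heading 315 -> 225
  FD 19: (13.435,-13.435) -> (0,-26.87) [heading=225, draw]
  -- iteration 3/5 --
  RT 90: heading 225 -> 135
  FD 19: (0,-26.87) -> (-13.435,-13.435) [heading=135, draw]
  -- iteration 4/5 --
  RT 90: heading 135 -> 45
  FD 19: (-13.435,-13.435) -> (0,0) [heading=45, draw]
  -- iteration 5/5 --
  RT 90: heading 45 -> 315
  FD 19: (0,0) -> (13.435,-13.435) [heading=315, draw]
]
FD 16: (13.435,-13.435) -> (24.749,-24.749) [heading=315, draw]
RT 72: heading 315 -> 243
Final: pos=(24.749,-24.749), heading=243, 6 segment(s) drawn
Waypoints (7 total):
(0, 0)
(13.435, -13.435)
(0, -26.87)
(-13.435, -13.435)
(0, 0)
(13.435, -13.435)
(24.749, -24.749)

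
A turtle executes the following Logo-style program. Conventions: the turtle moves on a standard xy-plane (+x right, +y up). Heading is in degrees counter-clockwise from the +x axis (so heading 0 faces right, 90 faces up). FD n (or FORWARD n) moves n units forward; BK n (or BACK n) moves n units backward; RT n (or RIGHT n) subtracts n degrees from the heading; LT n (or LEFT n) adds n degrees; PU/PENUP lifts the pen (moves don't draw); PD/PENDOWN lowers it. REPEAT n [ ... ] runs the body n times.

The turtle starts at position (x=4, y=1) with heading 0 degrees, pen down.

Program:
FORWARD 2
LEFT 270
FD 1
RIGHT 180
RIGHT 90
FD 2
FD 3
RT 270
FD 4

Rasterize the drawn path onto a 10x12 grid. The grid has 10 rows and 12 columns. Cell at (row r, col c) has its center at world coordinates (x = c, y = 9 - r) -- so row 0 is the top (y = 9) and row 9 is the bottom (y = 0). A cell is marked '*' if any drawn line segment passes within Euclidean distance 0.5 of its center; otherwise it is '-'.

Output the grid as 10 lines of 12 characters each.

Segment 0: (4,1) -> (6,1)
Segment 1: (6,1) -> (6,0)
Segment 2: (6,0) -> (8,0)
Segment 3: (8,0) -> (11,0)
Segment 4: (11,0) -> (11,4)

Answer: ------------
------------
------------
------------
------------
-----------*
-----------*
-----------*
----***----*
------******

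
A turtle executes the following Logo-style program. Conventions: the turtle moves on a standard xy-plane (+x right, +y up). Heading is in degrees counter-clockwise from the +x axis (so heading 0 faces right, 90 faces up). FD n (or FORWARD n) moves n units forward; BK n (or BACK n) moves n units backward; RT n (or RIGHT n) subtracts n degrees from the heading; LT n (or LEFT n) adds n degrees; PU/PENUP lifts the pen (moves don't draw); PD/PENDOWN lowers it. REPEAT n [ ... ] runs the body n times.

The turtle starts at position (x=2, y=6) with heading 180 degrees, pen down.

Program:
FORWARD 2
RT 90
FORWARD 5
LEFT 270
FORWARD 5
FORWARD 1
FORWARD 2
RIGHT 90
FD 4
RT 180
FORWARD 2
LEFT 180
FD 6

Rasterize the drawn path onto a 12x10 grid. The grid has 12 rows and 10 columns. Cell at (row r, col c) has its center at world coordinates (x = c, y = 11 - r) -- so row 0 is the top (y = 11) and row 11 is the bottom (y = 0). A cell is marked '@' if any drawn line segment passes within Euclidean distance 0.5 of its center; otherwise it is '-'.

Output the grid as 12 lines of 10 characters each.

Answer: @@@@@@@@@-
@-------@-
@-------@-
@-------@-
@-------@-
@@@-----@-
--------@-
--------@-
--------@-
----------
----------
----------

Derivation:
Segment 0: (2,6) -> (0,6)
Segment 1: (0,6) -> (0,11)
Segment 2: (0,11) -> (5,11)
Segment 3: (5,11) -> (6,11)
Segment 4: (6,11) -> (8,11)
Segment 5: (8,11) -> (8,7)
Segment 6: (8,7) -> (8,9)
Segment 7: (8,9) -> (8,3)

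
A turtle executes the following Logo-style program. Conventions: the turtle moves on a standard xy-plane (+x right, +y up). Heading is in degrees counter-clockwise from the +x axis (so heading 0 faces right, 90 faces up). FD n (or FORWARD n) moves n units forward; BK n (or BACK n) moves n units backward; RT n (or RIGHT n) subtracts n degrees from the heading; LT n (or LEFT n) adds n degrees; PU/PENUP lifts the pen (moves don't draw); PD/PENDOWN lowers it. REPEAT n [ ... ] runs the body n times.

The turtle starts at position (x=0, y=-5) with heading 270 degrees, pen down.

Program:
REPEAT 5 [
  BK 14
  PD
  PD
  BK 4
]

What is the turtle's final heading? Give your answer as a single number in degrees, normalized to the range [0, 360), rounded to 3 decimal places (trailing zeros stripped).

Answer: 270

Derivation:
Executing turtle program step by step:
Start: pos=(0,-5), heading=270, pen down
REPEAT 5 [
  -- iteration 1/5 --
  BK 14: (0,-5) -> (0,9) [heading=270, draw]
  PD: pen down
  PD: pen down
  BK 4: (0,9) -> (0,13) [heading=270, draw]
  -- iteration 2/5 --
  BK 14: (0,13) -> (0,27) [heading=270, draw]
  PD: pen down
  PD: pen down
  BK 4: (0,27) -> (0,31) [heading=270, draw]
  -- iteration 3/5 --
  BK 14: (0,31) -> (0,45) [heading=270, draw]
  PD: pen down
  PD: pen down
  BK 4: (0,45) -> (0,49) [heading=270, draw]
  -- iteration 4/5 --
  BK 14: (0,49) -> (0,63) [heading=270, draw]
  PD: pen down
  PD: pen down
  BK 4: (0,63) -> (0,67) [heading=270, draw]
  -- iteration 5/5 --
  BK 14: (0,67) -> (0,81) [heading=270, draw]
  PD: pen down
  PD: pen down
  BK 4: (0,81) -> (0,85) [heading=270, draw]
]
Final: pos=(0,85), heading=270, 10 segment(s) drawn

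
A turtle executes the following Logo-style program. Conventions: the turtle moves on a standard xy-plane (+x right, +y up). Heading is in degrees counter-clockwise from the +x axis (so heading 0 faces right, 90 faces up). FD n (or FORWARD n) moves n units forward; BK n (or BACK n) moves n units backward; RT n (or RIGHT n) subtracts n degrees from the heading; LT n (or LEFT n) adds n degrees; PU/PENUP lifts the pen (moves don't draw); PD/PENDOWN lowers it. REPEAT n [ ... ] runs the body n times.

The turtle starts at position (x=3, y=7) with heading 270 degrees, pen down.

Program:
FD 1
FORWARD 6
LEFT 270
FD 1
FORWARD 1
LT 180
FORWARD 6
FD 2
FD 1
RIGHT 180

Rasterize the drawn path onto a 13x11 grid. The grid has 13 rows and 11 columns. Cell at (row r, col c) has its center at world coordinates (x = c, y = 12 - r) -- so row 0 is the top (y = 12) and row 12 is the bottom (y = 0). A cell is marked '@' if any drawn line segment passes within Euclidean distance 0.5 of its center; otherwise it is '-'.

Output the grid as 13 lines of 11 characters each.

Segment 0: (3,7) -> (3,6)
Segment 1: (3,6) -> (3,0)
Segment 2: (3,0) -> (2,0)
Segment 3: (2,0) -> (1,0)
Segment 4: (1,0) -> (7,-0)
Segment 5: (7,-0) -> (9,-0)
Segment 6: (9,-0) -> (10,-0)

Answer: -----------
-----------
-----------
-----------
-----------
---@-------
---@-------
---@-------
---@-------
---@-------
---@-------
---@-------
-@@@@@@@@@@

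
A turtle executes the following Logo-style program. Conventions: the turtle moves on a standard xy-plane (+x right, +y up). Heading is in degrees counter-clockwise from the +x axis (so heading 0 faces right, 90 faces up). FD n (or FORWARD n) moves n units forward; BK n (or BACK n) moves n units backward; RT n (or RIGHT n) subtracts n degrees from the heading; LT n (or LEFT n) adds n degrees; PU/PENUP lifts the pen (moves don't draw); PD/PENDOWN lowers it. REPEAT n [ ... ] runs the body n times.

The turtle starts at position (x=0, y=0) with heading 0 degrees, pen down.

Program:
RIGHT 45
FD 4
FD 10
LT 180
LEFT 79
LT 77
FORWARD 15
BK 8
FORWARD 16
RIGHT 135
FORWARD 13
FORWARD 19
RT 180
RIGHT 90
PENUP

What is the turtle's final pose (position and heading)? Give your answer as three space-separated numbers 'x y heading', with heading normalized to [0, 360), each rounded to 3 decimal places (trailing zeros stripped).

Executing turtle program step by step:
Start: pos=(0,0), heading=0, pen down
RT 45: heading 0 -> 315
FD 4: (0,0) -> (2.828,-2.828) [heading=315, draw]
FD 10: (2.828,-2.828) -> (9.899,-9.899) [heading=315, draw]
LT 180: heading 315 -> 135
LT 79: heading 135 -> 214
LT 77: heading 214 -> 291
FD 15: (9.899,-9.899) -> (15.275,-23.903) [heading=291, draw]
BK 8: (15.275,-23.903) -> (12.408,-16.435) [heading=291, draw]
FD 16: (12.408,-16.435) -> (18.142,-31.372) [heading=291, draw]
RT 135: heading 291 -> 156
FD 13: (18.142,-31.372) -> (6.266,-26.084) [heading=156, draw]
FD 19: (6.266,-26.084) -> (-11.091,-18.356) [heading=156, draw]
RT 180: heading 156 -> 336
RT 90: heading 336 -> 246
PU: pen up
Final: pos=(-11.091,-18.356), heading=246, 7 segment(s) drawn

Answer: -11.091 -18.356 246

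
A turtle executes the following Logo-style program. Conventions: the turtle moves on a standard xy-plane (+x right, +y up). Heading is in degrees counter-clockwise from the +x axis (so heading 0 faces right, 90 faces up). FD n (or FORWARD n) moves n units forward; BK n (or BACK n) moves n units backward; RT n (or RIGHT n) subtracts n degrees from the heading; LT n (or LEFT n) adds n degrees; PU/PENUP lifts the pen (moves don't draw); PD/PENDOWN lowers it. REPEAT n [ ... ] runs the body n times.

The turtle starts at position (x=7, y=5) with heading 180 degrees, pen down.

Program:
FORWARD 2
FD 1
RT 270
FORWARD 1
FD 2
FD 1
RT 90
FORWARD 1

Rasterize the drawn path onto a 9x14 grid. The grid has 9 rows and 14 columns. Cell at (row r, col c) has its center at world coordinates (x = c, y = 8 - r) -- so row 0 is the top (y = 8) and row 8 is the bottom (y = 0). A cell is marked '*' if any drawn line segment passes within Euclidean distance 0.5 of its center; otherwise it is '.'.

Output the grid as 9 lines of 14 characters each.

Answer: ..............
..............
..............
....****......
....*.........
....*.........
....*.........
...**.........
..............

Derivation:
Segment 0: (7,5) -> (5,5)
Segment 1: (5,5) -> (4,5)
Segment 2: (4,5) -> (4,4)
Segment 3: (4,4) -> (4,2)
Segment 4: (4,2) -> (4,1)
Segment 5: (4,1) -> (3,1)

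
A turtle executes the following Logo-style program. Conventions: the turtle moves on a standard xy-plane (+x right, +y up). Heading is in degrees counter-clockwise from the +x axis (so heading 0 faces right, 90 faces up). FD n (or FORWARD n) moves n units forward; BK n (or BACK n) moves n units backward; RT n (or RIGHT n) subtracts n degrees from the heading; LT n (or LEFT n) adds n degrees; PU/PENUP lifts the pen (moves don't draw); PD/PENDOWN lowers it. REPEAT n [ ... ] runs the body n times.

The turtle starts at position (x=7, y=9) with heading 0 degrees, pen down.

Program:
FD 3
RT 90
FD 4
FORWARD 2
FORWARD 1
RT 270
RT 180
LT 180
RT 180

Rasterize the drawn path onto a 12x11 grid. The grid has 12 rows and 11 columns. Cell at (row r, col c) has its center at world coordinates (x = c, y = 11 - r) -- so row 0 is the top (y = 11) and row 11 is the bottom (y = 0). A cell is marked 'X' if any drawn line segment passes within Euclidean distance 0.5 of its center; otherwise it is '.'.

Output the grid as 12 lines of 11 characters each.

Segment 0: (7,9) -> (10,9)
Segment 1: (10,9) -> (10,5)
Segment 2: (10,5) -> (10,3)
Segment 3: (10,3) -> (10,2)

Answer: ...........
...........
.......XXXX
..........X
..........X
..........X
..........X
..........X
..........X
..........X
...........
...........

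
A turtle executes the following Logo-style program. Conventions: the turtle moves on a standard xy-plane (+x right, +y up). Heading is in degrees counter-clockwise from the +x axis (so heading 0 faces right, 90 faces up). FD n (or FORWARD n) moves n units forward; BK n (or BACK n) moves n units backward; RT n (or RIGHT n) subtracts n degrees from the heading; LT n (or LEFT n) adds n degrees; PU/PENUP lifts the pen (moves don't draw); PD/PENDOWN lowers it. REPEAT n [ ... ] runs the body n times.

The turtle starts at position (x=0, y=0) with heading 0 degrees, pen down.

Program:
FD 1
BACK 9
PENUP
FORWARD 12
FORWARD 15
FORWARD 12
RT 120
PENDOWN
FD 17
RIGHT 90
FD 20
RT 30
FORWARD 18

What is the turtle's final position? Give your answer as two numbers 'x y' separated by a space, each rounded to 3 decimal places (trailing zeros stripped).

Executing turtle program step by step:
Start: pos=(0,0), heading=0, pen down
FD 1: (0,0) -> (1,0) [heading=0, draw]
BK 9: (1,0) -> (-8,0) [heading=0, draw]
PU: pen up
FD 12: (-8,0) -> (4,0) [heading=0, move]
FD 15: (4,0) -> (19,0) [heading=0, move]
FD 12: (19,0) -> (31,0) [heading=0, move]
RT 120: heading 0 -> 240
PD: pen down
FD 17: (31,0) -> (22.5,-14.722) [heading=240, draw]
RT 90: heading 240 -> 150
FD 20: (22.5,-14.722) -> (5.179,-4.722) [heading=150, draw]
RT 30: heading 150 -> 120
FD 18: (5.179,-4.722) -> (-3.821,10.866) [heading=120, draw]
Final: pos=(-3.821,10.866), heading=120, 5 segment(s) drawn

Answer: -3.821 10.866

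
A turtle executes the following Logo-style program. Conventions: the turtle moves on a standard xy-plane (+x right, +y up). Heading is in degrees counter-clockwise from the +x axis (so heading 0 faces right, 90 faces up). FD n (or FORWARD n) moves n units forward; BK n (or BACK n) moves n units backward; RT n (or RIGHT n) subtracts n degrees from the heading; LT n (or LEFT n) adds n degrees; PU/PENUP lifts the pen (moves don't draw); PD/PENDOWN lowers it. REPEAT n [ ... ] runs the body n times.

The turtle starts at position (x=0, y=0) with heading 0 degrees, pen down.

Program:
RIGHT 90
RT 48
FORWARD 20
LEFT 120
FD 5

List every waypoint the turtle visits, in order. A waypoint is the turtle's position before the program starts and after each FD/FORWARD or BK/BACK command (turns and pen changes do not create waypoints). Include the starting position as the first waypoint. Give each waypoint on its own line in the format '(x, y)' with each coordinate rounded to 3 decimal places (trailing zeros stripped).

Executing turtle program step by step:
Start: pos=(0,0), heading=0, pen down
RT 90: heading 0 -> 270
RT 48: heading 270 -> 222
FD 20: (0,0) -> (-14.863,-13.383) [heading=222, draw]
LT 120: heading 222 -> 342
FD 5: (-14.863,-13.383) -> (-10.108,-14.928) [heading=342, draw]
Final: pos=(-10.108,-14.928), heading=342, 2 segment(s) drawn
Waypoints (3 total):
(0, 0)
(-14.863, -13.383)
(-10.108, -14.928)

Answer: (0, 0)
(-14.863, -13.383)
(-10.108, -14.928)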